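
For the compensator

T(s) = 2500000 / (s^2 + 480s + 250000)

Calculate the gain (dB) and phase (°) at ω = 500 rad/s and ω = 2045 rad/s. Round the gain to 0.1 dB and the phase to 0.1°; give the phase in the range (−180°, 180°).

ω = 500: 20.4 dB, -90.0°; ω = 2045: -4.2 dB, -166.0°

At s = jω = j500:
quadratic: (j500)² + 480·j500 + 250000 = 0 + j240000 → |·| ≈ 2.4e+05, ∠ ≈ 90.00°
|T| = 2500000 / 2.4e+05 ≈ 10.417
Gain = 20 log₁₀(10.417) ≈ 20.35 dB
∠T = 0.00° − 90.00° = -90.00°

At s = jω = j2045:
quadratic: (j2045)² + 480·j2045 + 250000 = -3932025 + j981600 → |·| ≈ 4.0527e+06, ∠ ≈ 165.98°
|T| = 2500000 / 4.0527e+06 ≈ 0.61687
Gain = 20 log₁₀(0.61687) ≈ -4.20 dB
∠T = 0.00° − 165.98° = -165.98°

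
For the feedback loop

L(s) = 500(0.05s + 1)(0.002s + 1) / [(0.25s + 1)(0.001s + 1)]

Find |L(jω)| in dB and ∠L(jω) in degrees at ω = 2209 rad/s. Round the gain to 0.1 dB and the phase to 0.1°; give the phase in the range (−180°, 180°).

45.4 dB, 11.2°

At ω = 2209 rad/s:
zero (1 + j2209·0.05) = 1 + j110.45 → |·| ≈ 110.45, ∠ ≈ 89.48°
zero (1 + j2209·0.002) = 1 + j4.418 → |·| ≈ 4.5298, ∠ ≈ 77.25°
pole (1 + j2209·0.25) = 1 + j552.25 → |·| ≈ 552.25, ∠ ≈ 89.90°
pole (1 + j2209·0.001) = 1 + j2.209 → |·| ≈ 2.4248, ∠ ≈ 65.64°
|L| = 500 · 110.45 · 4.5298 / (552.25 · 2.4248) ≈ 186.81
Gain = 20 log₁₀(186.81) ≈ 45.43 dB
∠L = (89.48° + 77.25°) − (89.90° + 65.64°) = 11.19°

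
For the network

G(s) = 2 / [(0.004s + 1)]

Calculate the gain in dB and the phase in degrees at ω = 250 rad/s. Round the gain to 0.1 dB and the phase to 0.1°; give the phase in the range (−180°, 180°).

At ω = 250 rad/s:
pole (1 + j250·0.004) = 1 + j1 → |·| ≈ 1.4142, ∠ ≈ 45.00°
|G| = 2 · 1 / (1.4142) ≈ 1.4142
Gain = 20 log₁₀(1.4142) ≈ 3.01 dB
∠G = (0°) − (45.00°) = -45.00°

3.0 dB, -45.0°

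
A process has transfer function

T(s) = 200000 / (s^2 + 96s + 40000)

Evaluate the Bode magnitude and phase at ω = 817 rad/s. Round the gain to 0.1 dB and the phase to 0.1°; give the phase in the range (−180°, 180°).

-10.0 dB, -172.9°

At s = jω = j817:
quadratic: (j817)² + 96·j817 + 40000 = -627489 + j78432 → |·| ≈ 6.3237e+05, ∠ ≈ 172.88°
|T| = 200000 / 6.3237e+05 ≈ 0.31627
Gain = 20 log₁₀(0.31627) ≈ -10.00 dB
∠T = 0.00° − 172.88° = -172.88°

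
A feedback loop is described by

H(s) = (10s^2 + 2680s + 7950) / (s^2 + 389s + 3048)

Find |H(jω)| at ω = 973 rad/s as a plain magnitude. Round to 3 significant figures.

9.65

Substitute s = j973:
Numerator: 10(j973)^2 + 2680(j973) + 7950 = -9459340 + j2607640
Denominator: (j973)^2 + 389(j973) + 3048 = -943681 + j378497
|N| = √(9459340² + 2607640²) ≈ 9.8122e+06, ∠N ≈ 164.59°
|D| = √(943681² + 378497²) ≈ 1.0168e+06, ∠D ≈ 158.14°
|H| = 9.8122e+06 / 1.0168e+06 ≈ 9.6501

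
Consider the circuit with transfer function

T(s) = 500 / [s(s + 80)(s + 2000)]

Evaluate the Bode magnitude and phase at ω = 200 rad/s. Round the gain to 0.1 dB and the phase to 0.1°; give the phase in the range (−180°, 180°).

-104.8 dB, -163.9°

At s = jω = j200:
pole (s+80): 80 + j200 → |·| = √(80²+200²) = √46400 ≈ 215.41, ∠ = arctan(200/80) ≈ 68.20°
pole (s+2000): 2000 + j200 → |·| = √(2000²+200²) = √4040000 ≈ 2010, ∠ = arctan(200/2000) ≈ 5.71°
pole at origin: |s| = 200, ∠ = 90.00° (in denominator)
|T| = 500 / 8.6595e+07 ≈ 5.774e-06
Gain = 20 log₁₀(5.774e-06) ≈ -104.77 dB
∠T = 0.00° − 163.91° = -163.91°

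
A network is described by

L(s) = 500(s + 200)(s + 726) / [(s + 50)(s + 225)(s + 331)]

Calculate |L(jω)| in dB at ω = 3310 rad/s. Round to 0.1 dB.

At s = jω = j3310:
zero (s+200): 200 + j3310 → |·| = √(200²+3310²) = √10996100 ≈ 3316, ∠ = arctan(3310/200) ≈ 86.54°
zero (s+726): 726 + j3310 → |·| = √(726²+3310²) = √11483176 ≈ 3388.7, ∠ = arctan(3310/726) ≈ 77.63°
pole (s+50): 50 + j3310 → |·| = √(50²+3310²) = √10958600 ≈ 3310.4, ∠ = arctan(3310/50) ≈ 89.13°
pole (s+225): 225 + j3310 → |·| = √(225²+3310²) = √11006725 ≈ 3317.6, ∠ = arctan(3310/225) ≈ 86.11°
pole (s+331): 331 + j3310 → |·| = √(331²+3310²) = √11065661 ≈ 3326.5, ∠ = arctan(3310/331) ≈ 84.29°
|L| = 500 · 1.1237e+07 / 3.6534e+10 ≈ 0.15379
Gain = 20 log₁₀(0.15379) ≈ -16.26 dB

-16.3 dB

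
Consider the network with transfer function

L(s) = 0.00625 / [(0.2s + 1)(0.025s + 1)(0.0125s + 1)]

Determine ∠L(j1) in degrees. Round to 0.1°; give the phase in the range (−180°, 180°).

-13.5°

At ω = 1 rad/s:
pole (1 + j1·0.2) = 1 + j0.2 → |·| ≈ 1.0198, ∠ ≈ 11.31°
pole (1 + j1·0.025) = 1 + j0.025 → |·| ≈ 1.0003, ∠ ≈ 1.43°
pole (1 + j1·0.0125) = 1 + j0.0125 → |·| ≈ 1.0001, ∠ ≈ 0.72°
∠L = (0°) − (11.31° + 1.43° + 0.72°) = -13.46°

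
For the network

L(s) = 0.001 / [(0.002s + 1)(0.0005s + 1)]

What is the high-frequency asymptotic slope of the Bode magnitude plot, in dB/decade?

Each pole contributes −20 dB/decade at high frequency; each zero contributes +20 dB/decade.
Net: 0 zero(s) − 2 pole(s) → -40 dB/decade.

-40 dB/decade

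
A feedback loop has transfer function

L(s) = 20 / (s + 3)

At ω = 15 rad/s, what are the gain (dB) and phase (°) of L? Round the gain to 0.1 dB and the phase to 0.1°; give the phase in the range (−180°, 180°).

2.3 dB, -78.7°

Substitute s = j15:
Numerator: 20 = 20 + j0
Denominator: (j15) + 3 = 3 + j15
|N| = √(20² + 0²) ≈ 20, ∠N ≈ 0.00°
|D| = √(3² + 15²) ≈ 15.297, ∠D ≈ 78.69°
|L| = 20 / 15.297 ≈ 1.3074
Gain = 20 log₁₀(1.3074) ≈ 2.33 dB
∠L = 0.00° − 78.69° = -78.69°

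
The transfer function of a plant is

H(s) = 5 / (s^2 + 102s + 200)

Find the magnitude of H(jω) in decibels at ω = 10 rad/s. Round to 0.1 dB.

-46.2 dB

Substitute s = j10:
Numerator: 5 = 5 + j0
Denominator: (j10)^2 + 102(j10) + 200 = 100 + j1020
|N| = √(5² + 0²) ≈ 5, ∠N ≈ 0.00°
|D| = √(100² + 1020²) ≈ 1024.9, ∠D ≈ 84.40°
|H| = 5 / 1024.9 ≈ 0.0048785
Gain = 20 log₁₀(0.0048785) ≈ -46.23 dB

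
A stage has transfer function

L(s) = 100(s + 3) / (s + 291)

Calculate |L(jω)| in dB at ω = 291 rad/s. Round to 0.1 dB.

At s = jω = j291:
zero (s+3): 3 + j291 → |·| = √(3²+291²) = √84690 ≈ 291.02, ∠ = arctan(291/3) ≈ 89.41°
pole (s+291): 291 + j291 → |·| = √(291²+291²) = √169362 ≈ 411.54, ∠ = arctan(291/291) ≈ 45.00°
|L| = 100 · 291.02 / 411.54 ≈ 70.715
Gain = 20 log₁₀(70.715) ≈ 36.99 dB

37.0 dB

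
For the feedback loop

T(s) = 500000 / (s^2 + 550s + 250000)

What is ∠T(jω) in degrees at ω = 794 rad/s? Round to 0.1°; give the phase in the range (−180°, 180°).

-131.1°

At s = jω = j794:
quadratic: (j794)² + 550·j794 + 250000 = -380436 + j436700 → |·| ≈ 5.7917e+05, ∠ ≈ 131.06°
∠T = 0.00° − 131.06° = -131.06°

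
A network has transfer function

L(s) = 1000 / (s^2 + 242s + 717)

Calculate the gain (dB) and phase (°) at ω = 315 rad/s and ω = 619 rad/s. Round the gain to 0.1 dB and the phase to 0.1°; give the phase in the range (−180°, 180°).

Substitute s = j315:
Numerator: 1000 = 1000 + j0
Denominator: (j315)^2 + 242(j315) + 717 = -98508 + j76230
|N| = √(1000² + 0²) ≈ 1000, ∠N ≈ 0.00°
|D| = √(98508² + 76230²) ≈ 1.2456e+05, ∠D ≈ 142.27°
|L| = 1000 / 1.2456e+05 ≈ 0.0080283
Gain = 20 log₁₀(0.0080283) ≈ -41.91 dB
∠L = 0.00° − 142.27° = -142.27°

Substitute s = j619:
Numerator: 1000 = 1000 + j0
Denominator: (j619)^2 + 242(j619) + 717 = -382444 + j149798
|N| = √(1000² + 0²) ≈ 1000, ∠N ≈ 0.00°
|D| = √(382444² + 149798²) ≈ 4.1073e+05, ∠D ≈ 158.61°
|L| = 1000 / 4.1073e+05 ≈ 0.0024347
Gain = 20 log₁₀(0.0024347) ≈ -52.27 dB
∠L = 0.00° − 158.61° = -158.61°

ω = 315: -41.9 dB, -142.3°; ω = 619: -52.3 dB, -158.6°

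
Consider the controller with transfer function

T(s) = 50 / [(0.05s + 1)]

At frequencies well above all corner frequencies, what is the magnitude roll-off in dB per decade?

-20 dB/decade

Each pole contributes −20 dB/decade at high frequency; each zero contributes +20 dB/decade.
Net: 0 zero(s) − 1 pole(s) → -20 dB/decade.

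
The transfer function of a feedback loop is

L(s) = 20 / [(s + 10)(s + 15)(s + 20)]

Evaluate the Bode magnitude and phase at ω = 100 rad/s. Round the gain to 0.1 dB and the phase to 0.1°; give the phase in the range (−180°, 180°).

-94.3 dB, 115.6°

At s = jω = j100:
pole (s+10): 10 + j100 → |·| = √(10²+100²) = √10100 ≈ 100.5, ∠ = arctan(100/10) ≈ 84.29°
pole (s+15): 15 + j100 → |·| = √(15²+100²) = √10225 ≈ 101.12, ∠ = arctan(100/15) ≈ 81.47°
pole (s+20): 20 + j100 → |·| = √(20²+100²) = √10400 ≈ 101.98, ∠ = arctan(100/20) ≈ 78.69°
|L| = 20 / 1.0364e+06 ≈ 1.9298e-05
Gain = 20 log₁₀(1.9298e-05) ≈ -94.29 dB
∠L = 0.00° − 244.45° = -244.45° ≡ 115.55° (principal value)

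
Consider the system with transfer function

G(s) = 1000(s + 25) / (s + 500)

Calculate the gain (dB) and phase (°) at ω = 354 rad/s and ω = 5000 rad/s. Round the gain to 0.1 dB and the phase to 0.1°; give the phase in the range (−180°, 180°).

ω = 354: 55.3 dB, 50.7°; ω = 5000: 60.0 dB, 5.4°

At s = jω = j354:
zero (s+25): 25 + j354 → |·| = √(25²+354²) = √125941 ≈ 354.88, ∠ = arctan(354/25) ≈ 85.96°
pole (s+500): 500 + j354 → |·| = √(500²+354²) = √375316 ≈ 612.63, ∠ = arctan(354/500) ≈ 35.30°
|G| = 1000 · 354.88 / 612.63 ≈ 579.27
Gain = 20 log₁₀(579.27) ≈ 55.26 dB
∠G = 85.96° − 35.30° = 50.66°

At s = jω = j5000:
zero (s+25): 25 + j5000 → |·| = √(25²+5000²) = √25000625 ≈ 5000.1, ∠ = arctan(5000/25) ≈ 89.71°
pole (s+500): 500 + j5000 → |·| = √(500²+5000²) = √25250000 ≈ 5024.9, ∠ = arctan(5000/500) ≈ 84.29°
|G| = 1000 · 5000.1 / 5024.9 ≈ 995.06
Gain = 20 log₁₀(995.06) ≈ 59.96 dB
∠G = 89.71° − 84.29° = 5.42°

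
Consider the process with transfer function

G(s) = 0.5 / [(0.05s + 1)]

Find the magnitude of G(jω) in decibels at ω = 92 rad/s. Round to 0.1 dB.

At ω = 92 rad/s:
pole (1 + j92·0.05) = 1 + j4.6 → |·| ≈ 4.7074, ∠ ≈ 77.74°
|G| = 0.5 · 1 / (4.7074) ≈ 0.10622
Gain = 20 log₁₀(0.10622) ≈ -19.48 dB

-19.5 dB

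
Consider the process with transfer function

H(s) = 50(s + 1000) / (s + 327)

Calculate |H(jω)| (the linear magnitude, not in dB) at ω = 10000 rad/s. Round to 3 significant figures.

50.2

At s = jω = j10000:
zero (s+1000): 1000 + j10000 → |·| = √(1000²+10000²) = √101000000 ≈ 10050, ∠ = arctan(10000/1000) ≈ 84.29°
pole (s+327): 327 + j10000 → |·| = √(327²+10000²) = √100106929 ≈ 10005, ∠ = arctan(10000/327) ≈ 88.13°
|H| = 50 · 10050 / 10005 ≈ 50.225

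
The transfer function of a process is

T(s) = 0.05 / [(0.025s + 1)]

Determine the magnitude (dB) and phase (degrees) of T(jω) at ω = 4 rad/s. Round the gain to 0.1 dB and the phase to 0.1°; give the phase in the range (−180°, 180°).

-26.1 dB, -5.7°

At ω = 4 rad/s:
pole (1 + j4·0.025) = 1 + j0.1 → |·| ≈ 1.005, ∠ ≈ 5.71°
|T| = 0.05 · 1 / (1.005) ≈ 0.049751
Gain = 20 log₁₀(0.049751) ≈ -26.06 dB
∠T = (0°) − (5.71°) = -5.71°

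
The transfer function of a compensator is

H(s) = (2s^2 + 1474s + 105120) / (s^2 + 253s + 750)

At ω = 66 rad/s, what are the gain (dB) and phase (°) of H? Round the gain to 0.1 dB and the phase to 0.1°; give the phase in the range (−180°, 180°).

Substitute s = j66:
Numerator: 2(j66)^2 + 1474(j66) + 105120 = 96408 + j97284
Denominator: (j66)^2 + 253(j66) + 750 = -3606 + j16698
|N| = √(96408² + 97284²) ≈ 1.3696e+05, ∠N ≈ 45.26°
|D| = √(3606² + 16698²) ≈ 17083, ∠D ≈ 102.19°
|H| = 1.3696e+05 / 17083 ≈ 8.0173
Gain = 20 log₁₀(8.0173) ≈ 18.08 dB
∠H = 45.26° − 102.19° = -56.93°

18.1 dB, -56.9°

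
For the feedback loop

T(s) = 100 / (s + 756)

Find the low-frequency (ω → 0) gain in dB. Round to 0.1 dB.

T(0) = 100 / (756) ≈ 0.13228
20 log₁₀(0.13228) ≈ -17.57 dB

-17.6 dB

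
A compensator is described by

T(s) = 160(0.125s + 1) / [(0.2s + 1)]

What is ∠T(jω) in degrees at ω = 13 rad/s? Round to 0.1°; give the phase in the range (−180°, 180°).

-10.6°

At ω = 13 rad/s:
zero (1 + j13·0.125) = 1 + j1.625 → |·| ≈ 1.908, ∠ ≈ 58.39°
pole (1 + j13·0.2) = 1 + j2.6 → |·| ≈ 2.7857, ∠ ≈ 68.96°
∠T = (58.39°) − (68.96°) = -10.57°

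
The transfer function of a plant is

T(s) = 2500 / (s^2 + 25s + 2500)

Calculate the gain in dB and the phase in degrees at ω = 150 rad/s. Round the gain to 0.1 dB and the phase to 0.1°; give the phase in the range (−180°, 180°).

-18.2 dB, -169.4°

At s = jω = j150:
quadratic: (j150)² + 25·j150 + 2500 = -20000 + j3750 → |·| ≈ 20349, ∠ ≈ 169.38°
|T| = 2500 / 20349 ≈ 0.12286
Gain = 20 log₁₀(0.12286) ≈ -18.21 dB
∠T = 0.00° − 169.38° = -169.38°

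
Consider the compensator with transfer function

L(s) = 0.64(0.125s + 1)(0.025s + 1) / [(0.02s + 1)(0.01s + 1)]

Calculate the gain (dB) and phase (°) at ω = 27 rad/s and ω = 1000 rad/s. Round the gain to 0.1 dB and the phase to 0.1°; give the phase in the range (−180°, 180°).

At ω = 27 rad/s:
zero (1 + j27·0.125) = 1 + j3.375 → |·| ≈ 3.52, ∠ ≈ 73.50°
zero (1 + j27·0.025) = 1 + j0.675 → |·| ≈ 1.2065, ∠ ≈ 34.02°
pole (1 + j27·0.02) = 1 + j0.54 → |·| ≈ 1.1365, ∠ ≈ 28.37°
pole (1 + j27·0.01) = 1 + j0.27 → |·| ≈ 1.0358, ∠ ≈ 15.11°
|L| = 0.64 · 3.52 · 1.2065 / (1.1365 · 1.0358) ≈ 2.3089
Gain = 20 log₁₀(2.3089) ≈ 7.27 dB
∠L = (73.50° + 34.02°) − (28.37° + 15.11°) = 64.04°

At ω = 1000 rad/s:
zero (1 + j1000·0.125) = 1 + j125 → |·| ≈ 125, ∠ ≈ 89.54°
zero (1 + j1000·0.025) = 1 + j25 → |·| ≈ 25.02, ∠ ≈ 87.71°
pole (1 + j1000·0.02) = 1 + j20 → |·| ≈ 20.025, ∠ ≈ 87.14°
pole (1 + j1000·0.01) = 1 + j10 → |·| ≈ 10.05, ∠ ≈ 84.29°
|L| = 0.64 · 125 · 25.02 / (20.025 · 10.05) ≈ 9.9458
Gain = 20 log₁₀(9.9458) ≈ 19.95 dB
∠L = (89.54° + 87.71°) − (87.14° + 84.29°) = 5.82°

ω = 27: 7.3 dB, 64.0°; ω = 1000: 20.0 dB, 5.8°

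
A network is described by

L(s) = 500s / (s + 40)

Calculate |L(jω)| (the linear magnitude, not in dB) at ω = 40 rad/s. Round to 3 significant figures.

At s = jω = j40:
zero at origin: s = j40 → |·| = 40, ∠ = 90.00°
pole (s+40): 40 + j40 → |·| = √(40²+40²) = √3200 ≈ 56.569, ∠ = arctan(40/40) ≈ 45.00°
|L| = 500 · 40 / 56.569 ≈ 353.55

354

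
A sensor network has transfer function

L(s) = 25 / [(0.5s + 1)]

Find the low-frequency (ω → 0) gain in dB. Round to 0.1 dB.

28.0 dB

L(0) = 25 · 1 / 1 = 25
20 log₁₀(25) ≈ 27.96 dB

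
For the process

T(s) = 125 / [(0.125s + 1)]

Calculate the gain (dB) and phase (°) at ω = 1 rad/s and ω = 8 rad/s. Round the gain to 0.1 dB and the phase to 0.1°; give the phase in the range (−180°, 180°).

At ω = 1 rad/s:
pole (1 + j1·0.125) = 1 + j0.125 → |·| ≈ 1.0078, ∠ ≈ 7.13°
|T| = 125 · 1 / (1.0078) ≈ 124.03
Gain = 20 log₁₀(124.03) ≈ 41.87 dB
∠T = (0°) − (7.13°) = -7.13°

At ω = 8 rad/s:
pole (1 + j8·0.125) = 1 + j1 → |·| ≈ 1.4142, ∠ ≈ 45.00°
|T| = 125 · 1 / (1.4142) ≈ 88.389
Gain = 20 log₁₀(88.389) ≈ 38.93 dB
∠T = (0°) − (45.00°) = -45.00°

ω = 1: 41.9 dB, -7.1°; ω = 8: 38.9 dB, -45.0°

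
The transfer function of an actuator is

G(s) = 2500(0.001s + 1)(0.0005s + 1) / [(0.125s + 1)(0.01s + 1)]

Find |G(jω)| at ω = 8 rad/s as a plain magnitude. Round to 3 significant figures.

At ω = 8 rad/s:
zero (1 + j8·0.001) = 1 + j0.008 → |·| ≈ 1, ∠ ≈ 0.46°
zero (1 + j8·0.0005) = 1 + j0.004 → |·| ≈ 1, ∠ ≈ 0.23°
pole (1 + j8·0.125) = 1 + j1 → |·| ≈ 1.4142, ∠ ≈ 45.00°
pole (1 + j8·0.01) = 1 + j0.08 → |·| ≈ 1.0032, ∠ ≈ 4.57°
|G| = 2500 · 1 · 1 / (1.4142 · 1.0032) ≈ 1762.1

1.76e+03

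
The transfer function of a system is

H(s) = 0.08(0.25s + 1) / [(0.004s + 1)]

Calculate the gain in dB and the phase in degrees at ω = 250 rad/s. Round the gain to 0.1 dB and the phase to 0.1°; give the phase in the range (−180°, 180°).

At ω = 250 rad/s:
zero (1 + j250·0.25) = 1 + j62.5 → |·| ≈ 62.508, ∠ ≈ 89.08°
pole (1 + j250·0.004) = 1 + j1 → |·| ≈ 1.4142, ∠ ≈ 45.00°
|H| = 0.08 · 62.508 / (1.4142) ≈ 3.536
Gain = 20 log₁₀(3.536) ≈ 10.97 dB
∠H = (89.08°) − (45.00°) = 44.08°

11.0 dB, 44.1°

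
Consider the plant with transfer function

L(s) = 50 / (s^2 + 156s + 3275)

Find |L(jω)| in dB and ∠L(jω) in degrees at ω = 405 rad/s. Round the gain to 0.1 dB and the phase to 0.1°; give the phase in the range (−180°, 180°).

Substitute s = j405:
Numerator: 50 = 50 + j0
Denominator: (j405)^2 + 156(j405) + 3275 = -160750 + j63180
|N| = √(50² + 0²) ≈ 50, ∠N ≈ 0.00°
|D| = √(160750² + 63180²) ≈ 1.7272e+05, ∠D ≈ 158.54°
|L| = 50 / 1.7272e+05 ≈ 0.00028949
Gain = 20 log₁₀(0.00028949) ≈ -70.77 dB
∠L = 0.00° − 158.54° = -158.54°

-70.8 dB, -158.5°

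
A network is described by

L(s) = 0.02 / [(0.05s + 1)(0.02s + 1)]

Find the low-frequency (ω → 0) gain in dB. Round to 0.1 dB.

-34.0 dB

L(0) = 0.02 · 1 / 1 = 0.02
20 log₁₀(0.02) ≈ -33.98 dB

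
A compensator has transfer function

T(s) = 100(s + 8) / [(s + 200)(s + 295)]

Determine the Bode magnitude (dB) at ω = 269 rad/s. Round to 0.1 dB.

At s = jω = j269:
zero (s+8): 8 + j269 → |·| = √(8²+269²) = √72425 ≈ 269.12, ∠ = arctan(269/8) ≈ 88.30°
pole (s+200): 200 + j269 → |·| = √(200²+269²) = √112361 ≈ 335.2, ∠ = arctan(269/200) ≈ 53.37°
pole (s+295): 295 + j269 → |·| = √(295²+269²) = √159386 ≈ 399.23, ∠ = arctan(269/295) ≈ 42.36°
|T| = 100 · 269.12 / 1.3382e+05 ≈ 0.20111
Gain = 20 log₁₀(0.20111) ≈ -13.93 dB

-13.9 dB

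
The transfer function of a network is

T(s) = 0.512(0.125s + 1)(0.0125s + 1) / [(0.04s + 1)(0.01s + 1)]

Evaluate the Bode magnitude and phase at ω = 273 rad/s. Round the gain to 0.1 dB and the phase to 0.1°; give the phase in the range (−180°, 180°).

5.8 dB, 7.3°

At ω = 273 rad/s:
zero (1 + j273·0.125) = 1 + j34.125 → |·| ≈ 34.14, ∠ ≈ 88.32°
zero (1 + j273·0.0125) = 1 + j3.4125 → |·| ≈ 3.556, ∠ ≈ 73.67°
pole (1 + j273·0.04) = 1 + j10.92 → |·| ≈ 10.966, ∠ ≈ 84.77°
pole (1 + j273·0.01) = 1 + j2.73 → |·| ≈ 2.9074, ∠ ≈ 69.88°
|T| = 0.512 · 34.14 · 3.556 / (10.966 · 2.9074) ≈ 1.9496
Gain = 20 log₁₀(1.9496) ≈ 5.80 dB
∠T = (88.32° + 73.67°) − (84.77° + 69.88°) = 7.34°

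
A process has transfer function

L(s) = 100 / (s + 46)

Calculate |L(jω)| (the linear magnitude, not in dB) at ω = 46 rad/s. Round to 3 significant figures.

1.54

At s = jω = j46:
pole (s+46): 46 + j46 → |·| = √(46²+46²) = √4232 ≈ 65.054, ∠ = arctan(46/46) ≈ 45.00°
|L| = 100 / 65.054 ≈ 1.5372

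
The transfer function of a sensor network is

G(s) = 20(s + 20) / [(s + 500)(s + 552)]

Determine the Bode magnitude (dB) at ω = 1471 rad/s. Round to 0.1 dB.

-38.4 dB

At s = jω = j1471:
zero (s+20): 20 + j1471 → |·| = √(20²+1471²) = √2164241 ≈ 1471.1, ∠ = arctan(1471/20) ≈ 89.22°
pole (s+500): 500 + j1471 → |·| = √(500²+1471²) = √2413841 ≈ 1553.7, ∠ = arctan(1471/500) ≈ 71.23°
pole (s+552): 552 + j1471 → |·| = √(552²+1471²) = √2468545 ≈ 1571.2, ∠ = arctan(1471/552) ≈ 69.43°
|G| = 20 · 1471.1 / 2.4412e+06 ≈ 0.012052
Gain = 20 log₁₀(0.012052) ≈ -38.38 dB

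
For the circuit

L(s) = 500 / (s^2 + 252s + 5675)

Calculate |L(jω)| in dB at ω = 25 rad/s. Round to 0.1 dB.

Substitute s = j25:
Numerator: 500 = 500 + j0
Denominator: (j25)^2 + 252(j25) + 5675 = 5050 + j6300
|N| = √(500² + 0²) ≈ 500, ∠N ≈ 0.00°
|D| = √(5050² + 6300²) ≈ 8074.2, ∠D ≈ 51.28°
|L| = 500 / 8074.2 ≈ 0.061926
Gain = 20 log₁₀(0.061926) ≈ -24.16 dB

-24.2 dB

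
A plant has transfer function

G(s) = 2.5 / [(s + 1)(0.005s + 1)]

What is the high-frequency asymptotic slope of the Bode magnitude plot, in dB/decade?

Each pole contributes −20 dB/decade at high frequency; each zero contributes +20 dB/decade.
Net: 0 zero(s) − 2 pole(s) → -40 dB/decade.

-40 dB/decade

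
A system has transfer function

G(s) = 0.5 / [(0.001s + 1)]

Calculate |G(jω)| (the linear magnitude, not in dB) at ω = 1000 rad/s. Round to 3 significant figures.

0.354

At ω = 1000 rad/s:
pole (1 + j1000·0.001) = 1 + j1 → |·| ≈ 1.4142, ∠ ≈ 45.00°
|G| = 0.5 · 1 / (1.4142) ≈ 0.35356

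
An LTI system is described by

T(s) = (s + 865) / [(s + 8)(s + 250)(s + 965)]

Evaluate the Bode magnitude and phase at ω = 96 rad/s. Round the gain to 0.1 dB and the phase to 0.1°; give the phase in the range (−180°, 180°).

-89.2 dB, -105.6°

At s = jω = j96:
zero (s+865): 865 + j96 → |·| = √(865²+96²) = √757441 ≈ 870.31, ∠ = arctan(96/865) ≈ 6.33°
pole (s+8): 8 + j96 → |·| = √(8²+96²) = √9280 ≈ 96.333, ∠ = arctan(96/8) ≈ 85.24°
pole (s+250): 250 + j96 → |·| = √(250²+96²) = √71716 ≈ 267.8, ∠ = arctan(96/250) ≈ 21.01°
pole (s+965): 965 + j96 → |·| = √(965²+96²) = √940441 ≈ 969.76, ∠ = arctan(96/965) ≈ 5.68°
|T| = 1 · 870.31 / 2.5018e+07 ≈ 3.4787e-05
Gain = 20 log₁₀(3.4787e-05) ≈ -89.17 dB
∠T = 6.33° − 111.93° = -105.60°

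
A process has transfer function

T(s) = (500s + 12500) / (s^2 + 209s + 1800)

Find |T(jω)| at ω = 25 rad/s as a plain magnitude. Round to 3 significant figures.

3.30

Substitute s = j25:
Numerator: 500(j25) + 12500 = 12500 + j12500
Denominator: (j25)^2 + 209(j25) + 1800 = 1175 + j5225
|N| = √(12500² + 12500²) ≈ 17678, ∠N ≈ 45.00°
|D| = √(1175² + 5225²) ≈ 5355.5, ∠D ≈ 77.33°
|T| = 17678 / 5355.5 ≈ 3.3009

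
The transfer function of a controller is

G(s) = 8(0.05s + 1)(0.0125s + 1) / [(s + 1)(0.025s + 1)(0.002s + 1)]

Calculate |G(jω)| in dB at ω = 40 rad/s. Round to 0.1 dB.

At ω = 40 rad/s:
zero (1 + j40·0.05) = 1 + j2 → |·| ≈ 2.2361, ∠ ≈ 63.43°
zero (1 + j40·0.0125) = 1 + j0.5 → |·| ≈ 1.118, ∠ ≈ 26.57°
pole (1 + j40·1) = 1 + j40 → |·| ≈ 40.012, ∠ ≈ 88.57°
pole (1 + j40·0.025) = 1 + j1 → |·| ≈ 1.4142, ∠ ≈ 45.00°
pole (1 + j40·0.002) = 1 + j0.08 → |·| ≈ 1.0032, ∠ ≈ 4.57°
|G| = 8 · 2.2361 · 1.118 / (40.012 · 1.4142 · 1.0032) ≈ 0.35232
Gain = 20 log₁₀(0.35232) ≈ -9.06 dB

-9.1 dB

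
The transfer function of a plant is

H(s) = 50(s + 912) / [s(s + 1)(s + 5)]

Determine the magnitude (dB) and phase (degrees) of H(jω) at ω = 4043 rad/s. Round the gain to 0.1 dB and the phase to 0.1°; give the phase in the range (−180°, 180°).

-110.1 dB, 167.4°

At s = jω = j4043:
zero (s+912): 912 + j4043 → |·| = √(912²+4043²) = √17177593 ≈ 4144.6, ∠ = arctan(4043/912) ≈ 77.29°
pole (s+1): 1 + j4043 → |·| = √(1²+4043²) = √16345850 ≈ 4043, ∠ = arctan(4043/1) ≈ 89.99°
pole (s+5): 5 + j4043 → |·| = √(5²+4043²) = √16345874 ≈ 4043, ∠ = arctan(4043/5) ≈ 89.93°
pole at origin: |s| = 4043, ∠ = 90.00° (in denominator)
|H| = 50 · 4144.6 / 6.6086e+10 ≈ 3.1358e-06
Gain = 20 log₁₀(3.1358e-06) ≈ -110.07 dB
∠H = 77.29° − 269.92° = -192.63° ≡ 167.37° (principal value)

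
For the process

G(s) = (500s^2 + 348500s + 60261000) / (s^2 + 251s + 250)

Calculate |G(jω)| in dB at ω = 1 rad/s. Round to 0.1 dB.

104.6 dB

Substitute s = j1:
Numerator: 500(j1)^2 + 348500(j1) + 60261000 = 60260500 + j348500
Denominator: (j1)^2 + 251(j1) + 250 = 249 + j251
|N| = √(60260500² + 348500²) ≈ 6.0262e+07, ∠N ≈ 0.33°
|D| = √(249² + 251²) ≈ 353.56, ∠D ≈ 45.23°
|G| = 6.0262e+07 / 353.56 ≈ 1.7044e+05
Gain = 20 log₁₀(1.7044e+05) ≈ 104.63 dB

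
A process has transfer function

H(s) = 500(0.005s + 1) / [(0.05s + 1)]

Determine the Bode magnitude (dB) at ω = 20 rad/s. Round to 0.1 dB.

51.0 dB

At ω = 20 rad/s:
zero (1 + j20·0.005) = 1 + j0.1 → |·| ≈ 1.005, ∠ ≈ 5.71°
pole (1 + j20·0.05) = 1 + j1 → |·| ≈ 1.4142, ∠ ≈ 45.00°
|H| = 500 · 1.005 / (1.4142) ≈ 355.32
Gain = 20 log₁₀(355.32) ≈ 51.01 dB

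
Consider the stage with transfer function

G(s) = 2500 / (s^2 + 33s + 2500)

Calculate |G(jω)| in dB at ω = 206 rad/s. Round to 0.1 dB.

At s = jω = j206:
quadratic: (j206)² + 33·j206 + 2500 = -39936 + j6798 → |·| ≈ 40510, ∠ ≈ 170.34°
|G| = 2500 / 40510 ≈ 0.061713
Gain = 20 log₁₀(0.061713) ≈ -24.19 dB

-24.2 dB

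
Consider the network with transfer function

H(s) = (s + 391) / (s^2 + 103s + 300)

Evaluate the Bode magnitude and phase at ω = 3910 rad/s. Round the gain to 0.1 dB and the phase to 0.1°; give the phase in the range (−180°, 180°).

-71.8 dB, -94.2°

Substitute s = j3910:
Numerator: (j3910) + 391 = 391 + j3910
Denominator: (j3910)^2 + 103(j3910) + 300 = -15287800 + j402730
|N| = √(391² + 3910²) ≈ 3929.5, ∠N ≈ 84.29°
|D| = √(15287800² + 402730²) ≈ 1.5293e+07, ∠D ≈ 178.49°
|H| = 3929.5 / 1.5293e+07 ≈ 0.00025695
Gain = 20 log₁₀(0.00025695) ≈ -71.80 dB
∠H = 84.29° − 178.49° = -94.20°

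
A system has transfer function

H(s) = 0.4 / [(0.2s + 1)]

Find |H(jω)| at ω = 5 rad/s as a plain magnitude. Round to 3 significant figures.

At ω = 5 rad/s:
pole (1 + j5·0.2) = 1 + j1 → |·| ≈ 1.4142, ∠ ≈ 45.00°
|H| = 0.4 · 1 / (1.4142) ≈ 0.28285

0.283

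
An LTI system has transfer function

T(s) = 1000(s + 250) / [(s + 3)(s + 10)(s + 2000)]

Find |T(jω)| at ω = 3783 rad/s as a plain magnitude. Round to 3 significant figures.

6.19e-05

At s = jω = j3783:
zero (s+250): 250 + j3783 → |·| = √(250²+3783²) = √14373589 ≈ 3791.3, ∠ = arctan(3783/250) ≈ 86.22°
pole (s+3): 3 + j3783 → |·| = √(3²+3783²) = √14311098 ≈ 3783, ∠ = arctan(3783/3) ≈ 89.95°
pole (s+10): 10 + j3783 → |·| = √(10²+3783²) = √14311189 ≈ 3783, ∠ = arctan(3783/10) ≈ 89.85°
pole (s+2000): 2000 + j3783 → |·| = √(2000²+3783²) = √18311089 ≈ 4279.1, ∠ = arctan(3783/2000) ≈ 62.14°
|T| = 1000 · 3791.3 / 6.1239e+10 ≈ 6.191e-05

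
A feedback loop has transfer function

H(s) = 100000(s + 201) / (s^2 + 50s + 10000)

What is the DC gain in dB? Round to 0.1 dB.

H(0) = 100000·201 / 10000 = 2010
20 log₁₀(2010) ≈ 66.06 dB

66.1 dB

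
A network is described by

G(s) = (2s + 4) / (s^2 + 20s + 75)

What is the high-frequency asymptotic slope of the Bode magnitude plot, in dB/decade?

Each pole contributes −20 dB/decade at high frequency; each zero contributes +20 dB/decade.
Net: 1 zero(s) − 2 pole(s) → -20 dB/decade.

-20 dB/decade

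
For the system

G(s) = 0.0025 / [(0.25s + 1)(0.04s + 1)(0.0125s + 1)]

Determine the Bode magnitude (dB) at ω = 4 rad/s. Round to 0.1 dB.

-55.2 dB

At ω = 4 rad/s:
pole (1 + j4·0.25) = 1 + j1 → |·| ≈ 1.4142, ∠ ≈ 45.00°
pole (1 + j4·0.04) = 1 + j0.16 → |·| ≈ 1.0127, ∠ ≈ 9.09°
pole (1 + j4·0.0125) = 1 + j0.05 → |·| ≈ 1.0012, ∠ ≈ 2.86°
|G| = 0.0025 · 1 / (1.4142 · 1.0127 · 1.0012) ≈ 0.0017435
Gain = 20 log₁₀(0.0017435) ≈ -55.17 dB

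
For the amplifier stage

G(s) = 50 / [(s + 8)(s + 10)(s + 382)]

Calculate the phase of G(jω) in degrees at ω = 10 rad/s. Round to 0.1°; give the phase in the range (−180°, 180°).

At s = jω = j10:
pole (s+8): 8 + j10 → |·| = √(8²+10²) = √164 ≈ 12.806, ∠ = arctan(10/8) ≈ 51.34°
pole (s+10): 10 + j10 → |·| = √(10²+10²) = √200 ≈ 14.142, ∠ = arctan(10/10) ≈ 45.00°
pole (s+382): 382 + j10 → |·| = √(382²+10²) = √146024 ≈ 382.13, ∠ = arctan(10/382) ≈ 1.50°
∠G = 0.00° − 97.84° = -97.84°

-97.8°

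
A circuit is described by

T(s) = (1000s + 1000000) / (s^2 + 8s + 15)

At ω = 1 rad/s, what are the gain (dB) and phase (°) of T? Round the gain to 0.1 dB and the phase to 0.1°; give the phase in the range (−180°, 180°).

Substitute s = j1:
Numerator: 1000(j1) + 1000000 = 1000000 + j1000
Denominator: (j1)^2 + 8(j1) + 15 = 14 + j8
|N| = √(1000000² + 1000²) ≈ 1e+06, ∠N ≈ 0.06°
|D| = √(14² + 8²) ≈ 16.125, ∠D ≈ 29.74°
|T| = 1e+06 / 16.125 ≈ 62016
Gain = 20 log₁₀(62016) ≈ 95.85 dB
∠T = 0.06° − 29.74° = -29.68°

95.9 dB, -29.7°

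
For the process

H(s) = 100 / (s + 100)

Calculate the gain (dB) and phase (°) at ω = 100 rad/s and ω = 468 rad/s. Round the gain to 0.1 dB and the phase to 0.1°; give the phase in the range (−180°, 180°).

ω = 100: -3.0 dB, -45.0°; ω = 468: -13.6 dB, -77.9°

At s = jω = j100:
pole (s+100): 100 + j100 → |·| = √(100²+100²) = √20000 ≈ 141.42, ∠ = arctan(100/100) ≈ 45.00°
|H| = 100 / 141.42 ≈ 0.70711
Gain = 20 log₁₀(0.70711) ≈ -3.01 dB
∠H = 0.00° − 45.00° = -45.00°

At s = jω = j468:
pole (s+100): 100 + j468 → |·| = √(100²+468²) = √229024 ≈ 478.56, ∠ = arctan(468/100) ≈ 77.94°
|H| = 100 / 478.56 ≈ 0.20896
Gain = 20 log₁₀(0.20896) ≈ -13.60 dB
∠H = 0.00° − 77.94° = -77.94°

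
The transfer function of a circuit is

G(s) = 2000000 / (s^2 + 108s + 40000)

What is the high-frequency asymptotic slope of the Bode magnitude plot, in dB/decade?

Each pole contributes −20 dB/decade at high frequency; each zero contributes +20 dB/decade.
Net: 0 zero(s) − 2 pole(s) → -40 dB/decade.

-40 dB/decade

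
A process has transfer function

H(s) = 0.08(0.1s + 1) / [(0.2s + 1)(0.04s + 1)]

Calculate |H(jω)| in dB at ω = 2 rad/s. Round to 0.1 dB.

-22.4 dB

At ω = 2 rad/s:
zero (1 + j2·0.1) = 1 + j0.2 → |·| ≈ 1.0198, ∠ ≈ 11.31°
pole (1 + j2·0.2) = 1 + j0.4 → |·| ≈ 1.077, ∠ ≈ 21.80°
pole (1 + j2·0.04) = 1 + j0.08 → |·| ≈ 1.0032, ∠ ≈ 4.57°
|H| = 0.08 · 1.0198 / (1.077 · 1.0032) ≈ 0.07551
Gain = 20 log₁₀(0.07551) ≈ -22.44 dB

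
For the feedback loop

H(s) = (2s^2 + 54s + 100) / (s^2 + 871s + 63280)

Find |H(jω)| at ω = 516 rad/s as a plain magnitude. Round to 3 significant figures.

1.08

Substitute s = j516:
Numerator: 2(j516)^2 + 54(j516) + 100 = -532412 + j27864
Denominator: (j516)^2 + 871(j516) + 63280 = -202976 + j449436
|N| = √(532412² + 27864²) ≈ 5.3314e+05, ∠N ≈ 177.00°
|D| = √(202976² + 449436²) ≈ 4.9314e+05, ∠D ≈ 114.31°
|H| = 5.3314e+05 / 4.9314e+05 ≈ 1.0811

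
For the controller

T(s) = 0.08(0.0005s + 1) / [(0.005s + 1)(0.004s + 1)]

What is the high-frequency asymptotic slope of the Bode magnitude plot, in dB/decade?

-20 dB/decade

Each pole contributes −20 dB/decade at high frequency; each zero contributes +20 dB/decade.
Net: 1 zero(s) − 2 pole(s) → -20 dB/decade.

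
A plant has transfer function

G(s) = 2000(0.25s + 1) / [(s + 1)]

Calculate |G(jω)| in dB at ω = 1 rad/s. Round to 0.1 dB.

63.3 dB

At ω = 1 rad/s:
zero (1 + j1·0.25) = 1 + j0.25 → |·| ≈ 1.0308, ∠ ≈ 14.04°
pole (1 + j1·1) = 1 + j1 → |·| ≈ 1.4142, ∠ ≈ 45.00°
|G| = 2000 · 1.0308 / (1.4142) ≈ 1457.8
Gain = 20 log₁₀(1457.8) ≈ 63.27 dB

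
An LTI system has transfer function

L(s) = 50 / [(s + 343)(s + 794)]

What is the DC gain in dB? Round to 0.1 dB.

-74.7 dB

L(0) = 50 / (343·794) ≈ 0.00018359
20 log₁₀(0.00018359) ≈ -74.72 dB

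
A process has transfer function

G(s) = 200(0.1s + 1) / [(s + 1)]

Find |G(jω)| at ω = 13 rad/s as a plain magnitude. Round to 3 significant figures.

25.2

At ω = 13 rad/s:
zero (1 + j13·0.1) = 1 + j1.3 → |·| ≈ 1.6401, ∠ ≈ 52.43°
pole (1 + j13·1) = 1 + j13 → |·| ≈ 13.038, ∠ ≈ 85.60°
|G| = 200 · 1.6401 / (13.038) ≈ 25.159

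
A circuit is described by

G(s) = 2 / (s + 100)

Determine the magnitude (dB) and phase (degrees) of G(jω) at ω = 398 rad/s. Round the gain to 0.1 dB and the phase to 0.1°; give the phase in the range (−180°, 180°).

-46.2 dB, -75.9°

At s = jω = j398:
pole (s+100): 100 + j398 → |·| = √(100²+398²) = √168404 ≈ 410.37, ∠ = arctan(398/100) ≈ 75.90°
|G| = 2 / 410.37 ≈ 0.0048737
Gain = 20 log₁₀(0.0048737) ≈ -46.24 dB
∠G = 0.00° − 75.90° = -75.90°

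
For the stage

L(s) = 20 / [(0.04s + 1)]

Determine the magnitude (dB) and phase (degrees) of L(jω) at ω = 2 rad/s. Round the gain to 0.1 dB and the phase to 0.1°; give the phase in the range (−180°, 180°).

At ω = 2 rad/s:
pole (1 + j2·0.04) = 1 + j0.08 → |·| ≈ 1.0032, ∠ ≈ 4.57°
|L| = 20 · 1 / (1.0032) ≈ 19.936
Gain = 20 log₁₀(19.936) ≈ 25.99 dB
∠L = (0°) − (4.57°) = -4.57°

26.0 dB, -4.6°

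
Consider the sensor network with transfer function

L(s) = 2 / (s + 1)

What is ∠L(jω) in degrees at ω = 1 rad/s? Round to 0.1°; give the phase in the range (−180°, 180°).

-45.0°

Substitute s = j1:
Numerator: 2 = 2 + j0
Denominator: (j1) + 1 = 1 + j1
|N| = √(2² + 0²) ≈ 2, ∠N ≈ 0.00°
|D| = √(1² + 1²) ≈ 1.4142, ∠D ≈ 45.00°
∠L = 0.00° − 45.00° = -45.00°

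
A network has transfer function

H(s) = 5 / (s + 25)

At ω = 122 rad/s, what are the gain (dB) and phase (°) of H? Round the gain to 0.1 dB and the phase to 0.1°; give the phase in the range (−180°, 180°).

-27.9 dB, -78.4°

Substitute s = j122:
Numerator: 5 = 5 + j0
Denominator: (j122) + 25 = 25 + j122
|N| = √(5² + 0²) ≈ 5, ∠N ≈ 0.00°
|D| = √(25² + 122²) ≈ 124.54, ∠D ≈ 78.42°
|H| = 5 / 124.54 ≈ 0.040148
Gain = 20 log₁₀(0.040148) ≈ -27.93 dB
∠H = 0.00° − 78.42° = -78.42°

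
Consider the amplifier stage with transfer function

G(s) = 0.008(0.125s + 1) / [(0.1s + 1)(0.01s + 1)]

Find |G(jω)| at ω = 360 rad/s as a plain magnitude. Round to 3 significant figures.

0.00268

At ω = 360 rad/s:
zero (1 + j360·0.125) = 1 + j45 → |·| ≈ 45.011, ∠ ≈ 88.73°
pole (1 + j360·0.1) = 1 + j36 → |·| ≈ 36.014, ∠ ≈ 88.41°
pole (1 + j360·0.01) = 1 + j3.6 → |·| ≈ 3.7363, ∠ ≈ 74.48°
|G| = 0.008 · 45.011 / (36.014 · 3.7363) ≈ 0.0026761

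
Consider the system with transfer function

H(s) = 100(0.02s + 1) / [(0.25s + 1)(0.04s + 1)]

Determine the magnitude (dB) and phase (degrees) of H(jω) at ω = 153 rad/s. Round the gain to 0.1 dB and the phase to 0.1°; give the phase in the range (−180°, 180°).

2.7 dB, -97.3°

At ω = 153 rad/s:
zero (1 + j153·0.02) = 1 + j3.06 → |·| ≈ 3.2193, ∠ ≈ 71.90°
pole (1 + j153·0.25) = 1 + j38.25 → |·| ≈ 38.263, ∠ ≈ 88.50°
pole (1 + j153·0.04) = 1 + j6.12 → |·| ≈ 6.2012, ∠ ≈ 80.72°
|H| = 100 · 3.2193 / (38.263 · 6.2012) ≈ 1.3568
Gain = 20 log₁₀(1.3568) ≈ 2.65 dB
∠H = (71.90°) − (88.50° + 80.72°) = -97.32°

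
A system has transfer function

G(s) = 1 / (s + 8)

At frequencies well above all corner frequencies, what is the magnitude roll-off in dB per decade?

Each pole contributes −20 dB/decade at high frequency; each zero contributes +20 dB/decade.
Net: 0 zero(s) − 1 pole(s) → -20 dB/decade.

-20 dB/decade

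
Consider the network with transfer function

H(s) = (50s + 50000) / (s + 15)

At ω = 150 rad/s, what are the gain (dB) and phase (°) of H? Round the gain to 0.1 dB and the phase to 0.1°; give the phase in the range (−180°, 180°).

50.5 dB, -75.8°

Substitute s = j150:
Numerator: 50(j150) + 50000 = 50000 + j7500
Denominator: (j150) + 15 = 15 + j150
|N| = √(50000² + 7500²) ≈ 50559, ∠N ≈ 8.53°
|D| = √(15² + 150²) ≈ 150.75, ∠D ≈ 84.29°
|H| = 50559 / 150.75 ≈ 335.38
Gain = 20 log₁₀(335.38) ≈ 50.51 dB
∠H = 8.53° − 84.29° = -75.76°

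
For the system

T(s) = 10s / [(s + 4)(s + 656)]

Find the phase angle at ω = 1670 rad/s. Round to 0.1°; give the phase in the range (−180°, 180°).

-68.4°

At s = jω = j1670:
zero at origin: s = j1670 → |·| = 1670, ∠ = 90.00°
pole (s+4): 4 + j1670 → |·| = √(4²+1670²) = √2788916 ≈ 1670, ∠ = arctan(1670/4) ≈ 89.86°
pole (s+656): 656 + j1670 → |·| = √(656²+1670²) = √3219236 ≈ 1794.2, ∠ = arctan(1670/656) ≈ 68.55°
∠T = 90.00° − 158.41° = -68.41°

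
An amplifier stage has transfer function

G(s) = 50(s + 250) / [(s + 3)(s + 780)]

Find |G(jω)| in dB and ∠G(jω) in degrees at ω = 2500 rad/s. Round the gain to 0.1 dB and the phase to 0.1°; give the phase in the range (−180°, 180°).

At s = jω = j2500:
zero (s+250): 250 + j2500 → |·| = √(250²+2500²) = √6312500 ≈ 2512.5, ∠ = arctan(2500/250) ≈ 84.29°
pole (s+3): 3 + j2500 → |·| = √(3²+2500²) = √6250009 ≈ 2500, ∠ = arctan(2500/3) ≈ 89.93°
pole (s+780): 780 + j2500 → |·| = √(780²+2500²) = √6858400 ≈ 2618.9, ∠ = arctan(2500/780) ≈ 72.67°
|G| = 50 · 2512.5 / 6.5472e+06 ≈ 0.019188
Gain = 20 log₁₀(0.019188) ≈ -34.34 dB
∠G = 84.29° − 162.60° = -78.31°

-34.3 dB, -78.3°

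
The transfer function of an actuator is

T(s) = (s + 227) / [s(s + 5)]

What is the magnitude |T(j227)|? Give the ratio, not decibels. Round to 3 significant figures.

At s = jω = j227:
zero (s+227): 227 + j227 → |·| = √(227²+227²) = √103058 ≈ 321.03, ∠ = arctan(227/227) ≈ 45.00°
pole (s+5): 5 + j227 → |·| = √(5²+227²) = √51554 ≈ 227.06, ∠ = arctan(227/5) ≈ 88.74°
pole at origin: |s| = 227, ∠ = 90.00° (in denominator)
|T| = 1 · 321.03 / 51543 ≈ 0.0062284

0.00623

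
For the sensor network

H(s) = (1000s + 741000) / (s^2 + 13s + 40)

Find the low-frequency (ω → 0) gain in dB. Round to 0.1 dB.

85.4 dB

H(0) = 741000 / 40 = 18525
20 log₁₀(18525) ≈ 85.36 dB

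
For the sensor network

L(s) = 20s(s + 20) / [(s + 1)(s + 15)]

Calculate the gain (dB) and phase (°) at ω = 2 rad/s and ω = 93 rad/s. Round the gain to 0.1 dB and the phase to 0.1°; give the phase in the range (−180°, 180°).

ω = 2: 27.5 dB, 24.7°; ω = 93: 26.1 dB, -2.4°

At s = jω = j2:
zero (s+20): 20 + j2 → |·| = √(20²+2²) = √404 ≈ 20.1, ∠ = arctan(2/20) ≈ 5.71°
zero at origin: s = j2 → |·| = 2, ∠ = 90.00°
pole (s+1): 1 + j2 → |·| = √(1²+2²) = √5 ≈ 2.2361, ∠ = arctan(2/1) ≈ 63.43°
pole (s+15): 15 + j2 → |·| = √(15²+2²) = √229 ≈ 15.133, ∠ = arctan(2/15) ≈ 7.59°
|L| = 20 · 40.2 / 33.839 ≈ 23.76
Gain = 20 log₁₀(23.76) ≈ 27.52 dB
∠L = 95.71° − 71.02° = 24.69°

At s = jω = j93:
zero (s+20): 20 + j93 → |·| = √(20²+93²) = √9049 ≈ 95.126, ∠ = arctan(93/20) ≈ 77.86°
zero at origin: s = j93 → |·| = 93, ∠ = 90.00°
pole (s+1): 1 + j93 → |·| = √(1²+93²) = √8650 ≈ 93.005, ∠ = arctan(93/1) ≈ 89.38°
pole (s+15): 15 + j93 → |·| = √(15²+93²) = √8874 ≈ 94.202, ∠ = arctan(93/15) ≈ 80.84°
|L| = 20 · 8846.7 / 8761.3 ≈ 20.195
Gain = 20 log₁₀(20.195) ≈ 26.10 dB
∠L = 167.86° − 170.22° = -2.36°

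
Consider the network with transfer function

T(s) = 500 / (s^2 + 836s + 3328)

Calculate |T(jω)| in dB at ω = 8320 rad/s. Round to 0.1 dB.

-102.9 dB

Substitute s = j8320:
Numerator: 500 = 500 + j0
Denominator: (j8320)^2 + 836(j8320) + 3328 = -69219072 + j6955520
|N| = √(500² + 0²) ≈ 500, ∠N ≈ 0.00°
|D| = √(69219072² + 6955520²) ≈ 6.9568e+07, ∠D ≈ 174.26°
|T| = 500 / 6.9568e+07 ≈ 7.1872e-06
Gain = 20 log₁₀(7.1872e-06) ≈ -102.87 dB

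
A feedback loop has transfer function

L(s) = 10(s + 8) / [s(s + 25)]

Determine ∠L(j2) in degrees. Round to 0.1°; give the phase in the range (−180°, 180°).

-80.5°

At s = jω = j2:
zero (s+8): 8 + j2 → |·| = √(8²+2²) = √68 ≈ 8.2462, ∠ = arctan(2/8) ≈ 14.04°
pole (s+25): 25 + j2 → |·| = √(25²+2²) = √629 ≈ 25.08, ∠ = arctan(2/25) ≈ 4.57°
pole at origin: |s| = 2, ∠ = 90.00° (in denominator)
∠L = 14.04° − 94.57° = -80.53°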